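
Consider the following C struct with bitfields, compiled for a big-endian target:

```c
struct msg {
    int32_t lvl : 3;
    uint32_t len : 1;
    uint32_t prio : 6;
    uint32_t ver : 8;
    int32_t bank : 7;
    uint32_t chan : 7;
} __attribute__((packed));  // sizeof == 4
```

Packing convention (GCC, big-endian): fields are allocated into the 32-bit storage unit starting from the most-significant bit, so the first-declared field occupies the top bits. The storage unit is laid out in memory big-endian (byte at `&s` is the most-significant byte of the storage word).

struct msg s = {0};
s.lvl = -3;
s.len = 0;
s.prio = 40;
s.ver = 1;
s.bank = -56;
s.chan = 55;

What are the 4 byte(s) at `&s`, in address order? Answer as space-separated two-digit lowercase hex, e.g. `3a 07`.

[29+:3] lvl=-3 & 0x7 = 0x5; word=0xa0000000
[28+:1] len=0 & 0x1 = 0x0; word=0xa0000000
[22+:6] prio=40 & 0x3f = 0x28; word=0xaa000000
[14+:8] ver=1 & 0xff = 0x1; word=0xaa004000
[7+:7] bank=-56 & 0x7f = 0x48; word=0xaa006400
[0+:7] chan=55 & 0x7f = 0x37; word=0xaa006437
word = 0xaa006437 → big-endian bytes:
  [0]=0xaa  [1]=0x00  [2]=0x64  [3]=0x37

aa 00 64 37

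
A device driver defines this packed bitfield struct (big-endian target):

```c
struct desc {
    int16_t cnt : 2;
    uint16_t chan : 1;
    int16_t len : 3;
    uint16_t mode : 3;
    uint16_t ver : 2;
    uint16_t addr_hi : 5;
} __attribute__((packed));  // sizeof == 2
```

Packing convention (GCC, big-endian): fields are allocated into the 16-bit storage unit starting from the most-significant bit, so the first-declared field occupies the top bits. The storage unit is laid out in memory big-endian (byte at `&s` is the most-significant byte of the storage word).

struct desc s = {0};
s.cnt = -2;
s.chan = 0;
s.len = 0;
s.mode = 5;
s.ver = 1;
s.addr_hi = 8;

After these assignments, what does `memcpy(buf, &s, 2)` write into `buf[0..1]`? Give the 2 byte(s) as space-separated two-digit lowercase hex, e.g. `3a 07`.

cnt:2 = -2 → 0x2 << 14 → word 0x8000
chan:1 = 0 → 0x0 << 13 → word 0x8000
len:3 = 0 → 0x0 << 10 → word 0x8000
mode:3 = 5 → 0x5 << 7 → word 0x8280
ver:2 = 1 → 0x1 << 5 → word 0x82a0
addr_hi:5 = 8 → 0x8 << 0 → word 0x82a8
word = 0x82a8 → big-endian bytes:
  [0]=0x82  [1]=0xa8

82 a8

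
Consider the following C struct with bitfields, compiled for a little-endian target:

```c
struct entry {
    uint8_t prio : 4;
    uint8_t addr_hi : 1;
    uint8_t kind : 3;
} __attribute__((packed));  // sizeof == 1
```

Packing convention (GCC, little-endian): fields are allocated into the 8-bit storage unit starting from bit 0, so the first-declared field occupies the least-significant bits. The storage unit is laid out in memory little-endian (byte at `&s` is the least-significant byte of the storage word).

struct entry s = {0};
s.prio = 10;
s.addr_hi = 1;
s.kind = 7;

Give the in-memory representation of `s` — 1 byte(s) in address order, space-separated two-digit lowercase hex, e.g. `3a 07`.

prio:4 = 10 → 0xa << 0 → word 0x0a
addr_hi:1 = 1 → 0x1 << 4 → word 0x1a
kind:3 = 7 → 0x7 << 5 → word 0xfa
word = 0xfa → little-endian bytes:
  [0]=0xfa

fa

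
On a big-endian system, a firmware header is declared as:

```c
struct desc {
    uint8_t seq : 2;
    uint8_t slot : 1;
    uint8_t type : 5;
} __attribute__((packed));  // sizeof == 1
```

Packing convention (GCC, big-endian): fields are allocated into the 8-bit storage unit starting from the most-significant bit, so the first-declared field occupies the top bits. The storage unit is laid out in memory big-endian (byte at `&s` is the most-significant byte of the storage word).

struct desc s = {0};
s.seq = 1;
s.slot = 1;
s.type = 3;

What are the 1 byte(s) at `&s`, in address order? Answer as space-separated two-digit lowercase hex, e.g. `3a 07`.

seq:2 = 1 → 0x1 << 6 → word 0x40
slot:1 = 1 → 0x1 << 5 → word 0x60
type:5 = 3 → 0x3 << 0 → word 0x63
word = 0x63 → big-endian bytes:
  [0]=0x63

63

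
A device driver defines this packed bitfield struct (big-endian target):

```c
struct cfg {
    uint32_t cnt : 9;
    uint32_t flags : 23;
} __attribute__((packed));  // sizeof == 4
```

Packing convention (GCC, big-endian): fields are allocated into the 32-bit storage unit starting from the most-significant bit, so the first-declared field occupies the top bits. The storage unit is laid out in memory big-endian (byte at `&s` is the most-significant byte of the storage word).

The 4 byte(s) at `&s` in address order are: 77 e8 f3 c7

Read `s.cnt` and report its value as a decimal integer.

[0]=0x77 [1]=0xe8 [2]=0xf3 [3]=0xc7 (big-endian) → word 0x77e8f3c7
cnt [23+:9] = (word>>23) & 0x1ff = 239  ←
flags [0+:23] = (word>>0) & 0x7fffff = 6878151

239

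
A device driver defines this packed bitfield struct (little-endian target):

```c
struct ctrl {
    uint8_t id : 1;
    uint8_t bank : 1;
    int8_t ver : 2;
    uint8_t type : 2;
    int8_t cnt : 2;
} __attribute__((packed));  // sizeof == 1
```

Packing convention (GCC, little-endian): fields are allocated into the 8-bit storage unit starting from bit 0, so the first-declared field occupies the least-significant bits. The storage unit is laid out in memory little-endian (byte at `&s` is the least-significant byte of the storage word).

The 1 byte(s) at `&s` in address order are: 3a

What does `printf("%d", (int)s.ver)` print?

[0]=0x3a (little-endian) → word 0x3a
id:1 @ bit 0 → (0x3a>>0)&0x1 = 0x0
bank:1 @ bit 1 → (0x3a>>1)&0x1 = 0x1
ver:2 @ bit 2 → (0x3a>>2)&0x3 = 0x2  ←
type:2 @ bit 4 → (0x3a>>4)&0x3 = 0x3
cnt:2 @ bit 6 → (0x3a>>6)&0x3 = 0x0
ver signed 2b, MSB=1: 2 - 4 = -2

-2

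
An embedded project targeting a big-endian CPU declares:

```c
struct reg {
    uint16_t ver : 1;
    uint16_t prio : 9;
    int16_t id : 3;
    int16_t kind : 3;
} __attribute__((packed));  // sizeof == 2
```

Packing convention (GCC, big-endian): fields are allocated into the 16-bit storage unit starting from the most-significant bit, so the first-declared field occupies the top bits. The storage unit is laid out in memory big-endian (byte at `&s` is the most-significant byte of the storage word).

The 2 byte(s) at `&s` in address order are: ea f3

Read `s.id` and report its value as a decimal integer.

-2

[0]=0xea [1]=0xf3 (big-endian) → word 0xeaf3
ver [15+:1] = (word>>15) & 0x1 = 1
prio [6+:9] = (word>>6) & 0x1ff = 427
id [3+:3] = (word>>3) & 0x7 = 6  ←
kind [0+:3] = (word>>0) & 0x7 = 3
id signed 3b, MSB=1: 6 - 8 = -2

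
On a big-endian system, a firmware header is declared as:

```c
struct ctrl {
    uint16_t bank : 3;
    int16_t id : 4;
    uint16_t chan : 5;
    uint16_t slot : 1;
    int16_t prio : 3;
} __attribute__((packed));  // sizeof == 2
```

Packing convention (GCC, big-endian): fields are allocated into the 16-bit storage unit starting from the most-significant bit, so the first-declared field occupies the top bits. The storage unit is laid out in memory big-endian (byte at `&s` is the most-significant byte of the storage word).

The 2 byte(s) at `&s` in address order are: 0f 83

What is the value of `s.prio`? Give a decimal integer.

3

[0]=0x0f [1]=0x83 (big-endian) → word 0x0f83
bank [13+:3] = (word>>13) & 0x7 = 0
id [9+:4] = (word>>9) & 0xf = 7
chan [4+:5] = (word>>4) & 0x1f = 24
slot [3+:1] = (word>>3) & 0x1 = 0
prio [0+:3] = (word>>0) & 0x7 = 3  ←
prio signed 3b, MSB=0: value = 3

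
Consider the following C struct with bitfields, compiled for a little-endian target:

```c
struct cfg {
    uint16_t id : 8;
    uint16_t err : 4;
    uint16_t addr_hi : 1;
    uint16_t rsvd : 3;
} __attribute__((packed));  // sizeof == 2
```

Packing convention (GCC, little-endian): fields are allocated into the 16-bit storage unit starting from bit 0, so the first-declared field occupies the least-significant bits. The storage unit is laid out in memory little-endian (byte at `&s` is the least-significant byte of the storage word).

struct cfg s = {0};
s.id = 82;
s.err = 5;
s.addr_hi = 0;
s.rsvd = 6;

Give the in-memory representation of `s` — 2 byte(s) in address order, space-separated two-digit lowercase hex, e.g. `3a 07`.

52 c5

id (8b) val=82 bits=0x52 at bit 0: 0x0052
err (4b) val=5 bits=0x5 at bit 8: 0x0552
addr_hi (1b) val=0 bits=0x0 at bit 12: 0x0552
rsvd (3b) val=6 bits=0x6 at bit 13: 0xc552
word = 0xc552 → little-endian bytes:
  [0]=0x52  [1]=0xc5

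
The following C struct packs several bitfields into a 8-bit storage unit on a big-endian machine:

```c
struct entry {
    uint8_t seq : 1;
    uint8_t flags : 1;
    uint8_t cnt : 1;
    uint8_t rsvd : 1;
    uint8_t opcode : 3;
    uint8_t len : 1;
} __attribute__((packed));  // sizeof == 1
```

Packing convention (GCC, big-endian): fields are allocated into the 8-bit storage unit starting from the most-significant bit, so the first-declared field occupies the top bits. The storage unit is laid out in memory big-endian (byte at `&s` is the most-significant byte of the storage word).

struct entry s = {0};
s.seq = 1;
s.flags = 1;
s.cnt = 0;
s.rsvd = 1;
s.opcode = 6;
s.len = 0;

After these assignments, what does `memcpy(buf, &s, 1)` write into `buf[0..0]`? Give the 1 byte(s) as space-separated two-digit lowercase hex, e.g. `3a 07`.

seq:1 = 1 → 0x1 << 7 → word 0x80
flags:1 = 1 → 0x1 << 6 → word 0xc0
cnt:1 = 0 → 0x0 << 5 → word 0xc0
rsvd:1 = 1 → 0x1 << 4 → word 0xd0
opcode:3 = 6 → 0x6 << 1 → word 0xdc
len:1 = 0 → 0x0 << 0 → word 0xdc
word = 0xdc → big-endian bytes:
  [0]=0xdc

dc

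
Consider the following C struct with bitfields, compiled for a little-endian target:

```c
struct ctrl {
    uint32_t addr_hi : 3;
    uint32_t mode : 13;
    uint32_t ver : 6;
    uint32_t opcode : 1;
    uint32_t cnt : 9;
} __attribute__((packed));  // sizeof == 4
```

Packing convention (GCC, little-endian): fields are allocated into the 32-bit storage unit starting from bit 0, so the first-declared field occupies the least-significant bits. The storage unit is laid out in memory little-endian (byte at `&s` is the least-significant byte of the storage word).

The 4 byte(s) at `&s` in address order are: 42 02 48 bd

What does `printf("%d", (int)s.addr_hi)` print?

[0]=0x42 [1]=0x02 [2]=0x48 [3]=0xbd (little-endian) → word 0xbd480242
addr_hi:3 @ bit 0 → (0xbd480242>>0)&0x7 = 0x2  ←
mode:13 @ bit 3 → (0xbd480242>>3)&0x1fff = 0x48
ver:6 @ bit 16 → (0xbd480242>>16)&0x3f = 0x8
opcode:1 @ bit 22 → (0xbd480242>>22)&0x1 = 0x1
cnt:9 @ bit 23 → (0xbd480242>>23)&0x1ff = 0x17a

2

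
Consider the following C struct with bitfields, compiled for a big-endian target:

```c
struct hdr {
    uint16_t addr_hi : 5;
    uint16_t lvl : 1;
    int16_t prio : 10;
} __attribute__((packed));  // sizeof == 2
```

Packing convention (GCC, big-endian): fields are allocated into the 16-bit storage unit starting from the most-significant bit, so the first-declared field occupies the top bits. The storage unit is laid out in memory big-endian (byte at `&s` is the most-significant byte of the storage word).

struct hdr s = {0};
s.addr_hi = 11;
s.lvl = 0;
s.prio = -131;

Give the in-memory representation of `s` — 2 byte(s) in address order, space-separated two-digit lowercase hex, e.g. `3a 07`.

5b 7d

addr_hi:5 = 11 → 0xb << 11 → word 0x5800
lvl:1 = 0 → 0x0 << 10 → word 0x5800
prio:10 = -131 → 0x37d << 0 → word 0x5b7d
word = 0x5b7d → big-endian bytes:
  [0]=0x5b  [1]=0x7d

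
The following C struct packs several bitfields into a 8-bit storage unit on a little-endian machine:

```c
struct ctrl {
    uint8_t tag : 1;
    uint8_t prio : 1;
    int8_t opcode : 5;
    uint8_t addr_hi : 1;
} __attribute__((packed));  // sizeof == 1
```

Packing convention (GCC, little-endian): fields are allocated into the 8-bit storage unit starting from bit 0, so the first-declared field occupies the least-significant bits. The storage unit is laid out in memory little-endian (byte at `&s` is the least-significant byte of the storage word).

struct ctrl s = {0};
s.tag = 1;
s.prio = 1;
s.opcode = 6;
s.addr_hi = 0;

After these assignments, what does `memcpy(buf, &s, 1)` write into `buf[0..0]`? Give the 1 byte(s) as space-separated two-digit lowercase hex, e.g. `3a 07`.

tag (1b) val=1 bits=0x1 at bit 0: 0x01
prio (1b) val=1 bits=0x1 at bit 1: 0x03
opcode (5b) val=6 bits=0x6 at bit 2: 0x1b
addr_hi (1b) val=0 bits=0x0 at bit 7: 0x1b
word = 0x1b → little-endian bytes:
  [0]=0x1b

1b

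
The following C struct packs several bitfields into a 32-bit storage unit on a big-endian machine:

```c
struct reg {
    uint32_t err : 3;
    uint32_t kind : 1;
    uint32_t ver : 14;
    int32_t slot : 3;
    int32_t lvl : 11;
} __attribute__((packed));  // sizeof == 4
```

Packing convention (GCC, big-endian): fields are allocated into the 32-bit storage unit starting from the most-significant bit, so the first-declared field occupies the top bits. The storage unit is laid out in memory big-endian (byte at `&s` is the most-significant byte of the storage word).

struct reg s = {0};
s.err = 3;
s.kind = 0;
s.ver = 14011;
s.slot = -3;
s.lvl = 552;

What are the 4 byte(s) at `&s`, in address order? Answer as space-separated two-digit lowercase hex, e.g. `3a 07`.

[29+:3] err=3 & 0x7 = 0x3; word=0x60000000
[28+:1] kind=0 & 0x1 = 0x0; word=0x60000000
[14+:14] ver=14011 & 0x3fff = 0x36bb; word=0x6daec000
[11+:3] slot=-3 & 0x7 = 0x5; word=0x6daee800
[0+:11] lvl=552 & 0x7ff = 0x228; word=0x6daeea28
word = 0x6daeea28 → big-endian bytes:
  [0]=0x6d  [1]=0xae  [2]=0xea  [3]=0x28

6d ae ea 28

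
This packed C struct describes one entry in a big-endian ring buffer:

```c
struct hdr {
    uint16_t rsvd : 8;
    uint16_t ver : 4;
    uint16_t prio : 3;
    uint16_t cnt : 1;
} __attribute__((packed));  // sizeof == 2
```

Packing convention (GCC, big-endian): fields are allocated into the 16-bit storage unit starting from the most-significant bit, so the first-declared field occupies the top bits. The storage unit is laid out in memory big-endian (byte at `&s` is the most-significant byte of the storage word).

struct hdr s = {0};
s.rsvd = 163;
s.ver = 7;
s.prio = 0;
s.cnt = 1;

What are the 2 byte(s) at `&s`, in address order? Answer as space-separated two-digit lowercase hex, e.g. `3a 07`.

a3 71

rsvd (8b) val=163 bits=0xa3 at bit 8: 0xa300
ver (4b) val=7 bits=0x7 at bit 4: 0xa370
prio (3b) val=0 bits=0x0 at bit 1: 0xa370
cnt (1b) val=1 bits=0x1 at bit 0: 0xa371
word = 0xa371 → big-endian bytes:
  [0]=0xa3  [1]=0x71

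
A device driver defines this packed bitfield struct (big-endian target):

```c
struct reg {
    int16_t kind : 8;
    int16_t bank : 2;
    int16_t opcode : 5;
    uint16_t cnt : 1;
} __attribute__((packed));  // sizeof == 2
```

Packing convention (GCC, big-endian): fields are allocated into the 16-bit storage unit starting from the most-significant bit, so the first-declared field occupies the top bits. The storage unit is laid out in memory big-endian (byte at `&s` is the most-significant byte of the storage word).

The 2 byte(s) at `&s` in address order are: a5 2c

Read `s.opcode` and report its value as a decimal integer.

-10

[0]=0xa5 [1]=0x2c (big-endian) → word 0xa52c
kind:8 @ bit 8 → (0xa52c>>8)&0xff = 0xa5
bank:2 @ bit 6 → (0xa52c>>6)&0x3 = 0x0
opcode:5 @ bit 1 → (0xa52c>>1)&0x1f = 0x16  ←
cnt:1 @ bit 0 → (0xa52c>>0)&0x1 = 0x0
opcode signed 5b, MSB=1: 22 - 32 = -10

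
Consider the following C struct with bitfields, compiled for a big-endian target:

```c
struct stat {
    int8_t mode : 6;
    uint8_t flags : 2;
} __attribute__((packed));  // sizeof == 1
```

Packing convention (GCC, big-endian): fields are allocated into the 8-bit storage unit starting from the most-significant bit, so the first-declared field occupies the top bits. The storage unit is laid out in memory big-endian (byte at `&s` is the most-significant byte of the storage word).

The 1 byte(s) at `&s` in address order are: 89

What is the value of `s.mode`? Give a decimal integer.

-30

[0]=0x89 (big-endian) → word 0x89
mode [2+:6] = (word>>2) & 0x3f = 34  ←
flags [0+:2] = (word>>0) & 0x3 = 1
mode signed 6b, MSB=1: 34 - 64 = -30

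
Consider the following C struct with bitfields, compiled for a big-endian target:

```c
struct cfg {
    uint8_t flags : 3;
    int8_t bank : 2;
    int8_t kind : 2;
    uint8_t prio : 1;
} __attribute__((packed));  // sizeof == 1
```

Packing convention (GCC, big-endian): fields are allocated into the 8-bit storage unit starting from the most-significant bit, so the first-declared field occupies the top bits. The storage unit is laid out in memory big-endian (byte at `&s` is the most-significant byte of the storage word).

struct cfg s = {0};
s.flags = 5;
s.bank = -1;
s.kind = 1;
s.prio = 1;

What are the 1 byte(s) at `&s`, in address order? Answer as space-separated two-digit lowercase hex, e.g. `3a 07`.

bb

flags:3 = 5 → 0x5 << 5 → word 0xa0
bank:2 = -1 → 0x3 << 3 → word 0xb8
kind:2 = 1 → 0x1 << 1 → word 0xba
prio:1 = 1 → 0x1 << 0 → word 0xbb
word = 0xbb → big-endian bytes:
  [0]=0xbb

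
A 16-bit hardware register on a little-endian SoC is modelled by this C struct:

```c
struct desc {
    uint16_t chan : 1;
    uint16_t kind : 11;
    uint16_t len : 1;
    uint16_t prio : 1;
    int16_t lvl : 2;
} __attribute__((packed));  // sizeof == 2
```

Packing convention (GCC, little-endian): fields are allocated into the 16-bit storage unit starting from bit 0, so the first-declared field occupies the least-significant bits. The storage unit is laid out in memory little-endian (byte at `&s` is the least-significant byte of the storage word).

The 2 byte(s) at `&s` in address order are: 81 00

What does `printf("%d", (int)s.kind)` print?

[0]=0x81 [1]=0x00 (little-endian) → word 0x0081
chan:1 @ bit 0 → (0x0081>>0)&0x1 = 0x1
kind:11 @ bit 1 → (0x0081>>1)&0x7ff = 0x40  ←
len:1 @ bit 12 → (0x0081>>12)&0x1 = 0x0
prio:1 @ bit 13 → (0x0081>>13)&0x1 = 0x0
lvl:2 @ bit 14 → (0x0081>>14)&0x3 = 0x0

64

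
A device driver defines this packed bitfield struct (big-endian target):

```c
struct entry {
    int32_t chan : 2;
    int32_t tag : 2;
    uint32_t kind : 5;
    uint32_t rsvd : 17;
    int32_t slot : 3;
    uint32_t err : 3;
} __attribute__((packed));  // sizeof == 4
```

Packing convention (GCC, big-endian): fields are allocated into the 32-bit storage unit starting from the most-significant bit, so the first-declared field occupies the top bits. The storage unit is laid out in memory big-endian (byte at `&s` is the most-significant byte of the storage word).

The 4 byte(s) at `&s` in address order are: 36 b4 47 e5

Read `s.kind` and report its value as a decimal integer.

13

[0]=0x36 [1]=0xb4 [2]=0x47 [3]=0xe5 (big-endian) → word 0x36b447e5
chan:2 @ bit 30 → (0x36b447e5>>30)&0x3 = 0x0
tag:2 @ bit 28 → (0x36b447e5>>28)&0x3 = 0x3
kind:5 @ bit 23 → (0x36b447e5>>23)&0x1f = 0xd  ←
rsvd:17 @ bit 6 → (0x36b447e5>>6)&0x1ffff = 0xd11f
slot:3 @ bit 3 → (0x36b447e5>>3)&0x7 = 0x4
err:3 @ bit 0 → (0x36b447e5>>0)&0x7 = 0x5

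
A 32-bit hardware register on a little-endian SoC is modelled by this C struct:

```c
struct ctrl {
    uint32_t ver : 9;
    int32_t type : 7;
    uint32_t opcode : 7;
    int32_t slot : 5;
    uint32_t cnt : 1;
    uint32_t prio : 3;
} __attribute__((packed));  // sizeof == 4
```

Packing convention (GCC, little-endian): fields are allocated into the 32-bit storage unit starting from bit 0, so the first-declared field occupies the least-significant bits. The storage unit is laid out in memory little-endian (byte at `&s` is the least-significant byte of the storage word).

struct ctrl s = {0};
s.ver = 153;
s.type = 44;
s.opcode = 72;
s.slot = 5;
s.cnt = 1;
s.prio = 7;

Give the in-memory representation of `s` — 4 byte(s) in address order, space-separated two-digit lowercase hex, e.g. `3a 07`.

[0+:9] ver=153 & 0x1ff = 0x99; word=0x00000099
[9+:7] type=44 & 0x7f = 0x2c; word=0x00005899
[16+:7] opcode=72 & 0x7f = 0x48; word=0x00485899
[23+:5] slot=5 & 0x1f = 0x5; word=0x02c85899
[28+:1] cnt=1 & 0x1 = 0x1; word=0x12c85899
[29+:3] prio=7 & 0x7 = 0x7; word=0xf2c85899
word = 0xf2c85899 → little-endian bytes:
  [0]=0x99  [1]=0x58  [2]=0xc8  [3]=0xf2

99 58 c8 f2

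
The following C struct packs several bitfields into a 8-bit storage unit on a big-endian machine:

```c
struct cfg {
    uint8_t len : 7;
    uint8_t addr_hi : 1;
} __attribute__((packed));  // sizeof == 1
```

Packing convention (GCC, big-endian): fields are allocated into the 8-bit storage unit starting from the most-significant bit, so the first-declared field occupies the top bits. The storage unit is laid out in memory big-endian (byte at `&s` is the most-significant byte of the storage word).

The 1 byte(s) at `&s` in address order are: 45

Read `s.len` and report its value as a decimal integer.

34

[0]=0x45 (big-endian) → word 0x45
len:7 @ bit 1 → (0x45>>1)&0x7f = 0x22  ←
addr_hi:1 @ bit 0 → (0x45>>0)&0x1 = 0x1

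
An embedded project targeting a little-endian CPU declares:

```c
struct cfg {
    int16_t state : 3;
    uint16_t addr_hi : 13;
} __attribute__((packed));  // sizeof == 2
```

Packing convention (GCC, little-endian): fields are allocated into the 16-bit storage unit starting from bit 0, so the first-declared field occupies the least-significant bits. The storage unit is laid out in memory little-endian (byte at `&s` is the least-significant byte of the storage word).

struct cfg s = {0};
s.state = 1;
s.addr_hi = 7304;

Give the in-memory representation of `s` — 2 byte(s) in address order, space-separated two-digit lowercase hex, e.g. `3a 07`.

state:3 = 1 → 0x1 << 0 → word 0x0001
addr_hi:13 = 7304 → 0x1c88 << 3 → word 0xe441
word = 0xe441 → little-endian bytes:
  [0]=0x41  [1]=0xe4

41 e4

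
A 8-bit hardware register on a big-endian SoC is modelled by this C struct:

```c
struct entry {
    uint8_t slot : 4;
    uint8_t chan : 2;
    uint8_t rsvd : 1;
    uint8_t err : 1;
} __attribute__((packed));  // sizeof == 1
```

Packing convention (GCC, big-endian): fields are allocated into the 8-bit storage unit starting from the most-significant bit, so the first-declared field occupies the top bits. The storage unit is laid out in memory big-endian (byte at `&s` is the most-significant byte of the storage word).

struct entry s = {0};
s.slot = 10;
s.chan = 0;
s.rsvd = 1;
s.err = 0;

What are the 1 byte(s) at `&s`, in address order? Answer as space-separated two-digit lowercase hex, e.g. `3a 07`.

slot (4b) val=10 bits=0xa at bit 4: 0xa0
chan (2b) val=0 bits=0x0 at bit 2: 0xa0
rsvd (1b) val=1 bits=0x1 at bit 1: 0xa2
err (1b) val=0 bits=0x0 at bit 0: 0xa2
word = 0xa2 → big-endian bytes:
  [0]=0xa2

a2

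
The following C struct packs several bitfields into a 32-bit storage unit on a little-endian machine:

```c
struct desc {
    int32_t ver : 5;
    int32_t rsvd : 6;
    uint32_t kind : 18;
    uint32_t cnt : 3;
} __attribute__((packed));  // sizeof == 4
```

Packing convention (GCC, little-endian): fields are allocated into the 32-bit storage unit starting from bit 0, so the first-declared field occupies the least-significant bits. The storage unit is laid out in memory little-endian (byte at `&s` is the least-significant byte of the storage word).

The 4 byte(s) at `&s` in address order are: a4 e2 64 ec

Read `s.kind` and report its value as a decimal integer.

101532

[0]=0xa4 [1]=0xe2 [2]=0x64 [3]=0xec (little-endian) → word 0xec64e2a4
ver:5 @ bit 0 → (0xec64e2a4>>0)&0x1f = 0x4
rsvd:6 @ bit 5 → (0xec64e2a4>>5)&0x3f = 0x15
kind:18 @ bit 11 → (0xec64e2a4>>11)&0x3ffff = 0x18c9c  ←
cnt:3 @ bit 29 → (0xec64e2a4>>29)&0x7 = 0x7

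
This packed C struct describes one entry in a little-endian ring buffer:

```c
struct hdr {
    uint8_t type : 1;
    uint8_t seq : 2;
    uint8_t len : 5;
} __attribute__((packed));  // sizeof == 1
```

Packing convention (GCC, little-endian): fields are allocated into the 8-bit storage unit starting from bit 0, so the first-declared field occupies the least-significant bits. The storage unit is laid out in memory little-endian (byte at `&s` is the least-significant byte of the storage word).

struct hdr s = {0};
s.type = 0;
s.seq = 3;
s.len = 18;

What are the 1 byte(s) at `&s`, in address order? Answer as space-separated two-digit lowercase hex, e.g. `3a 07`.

type:1 = 0 → 0x0 << 0 → word 0x00
seq:2 = 3 → 0x3 << 1 → word 0x06
len:5 = 18 → 0x12 << 3 → word 0x96
word = 0x96 → little-endian bytes:
  [0]=0x96

96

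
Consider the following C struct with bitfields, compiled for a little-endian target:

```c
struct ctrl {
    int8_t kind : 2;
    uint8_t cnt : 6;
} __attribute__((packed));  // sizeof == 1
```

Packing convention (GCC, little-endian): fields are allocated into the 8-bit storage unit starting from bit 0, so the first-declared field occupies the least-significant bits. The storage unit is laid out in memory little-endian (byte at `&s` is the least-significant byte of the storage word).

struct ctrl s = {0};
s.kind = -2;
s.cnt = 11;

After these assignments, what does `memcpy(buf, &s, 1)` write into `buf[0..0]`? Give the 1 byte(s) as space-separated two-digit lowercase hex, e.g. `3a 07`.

kind (2b) val=-2 bits=0x2 at bit 0: 0x02
cnt (6b) val=11 bits=0xb at bit 2: 0x2e
word = 0x2e → little-endian bytes:
  [0]=0x2e

2e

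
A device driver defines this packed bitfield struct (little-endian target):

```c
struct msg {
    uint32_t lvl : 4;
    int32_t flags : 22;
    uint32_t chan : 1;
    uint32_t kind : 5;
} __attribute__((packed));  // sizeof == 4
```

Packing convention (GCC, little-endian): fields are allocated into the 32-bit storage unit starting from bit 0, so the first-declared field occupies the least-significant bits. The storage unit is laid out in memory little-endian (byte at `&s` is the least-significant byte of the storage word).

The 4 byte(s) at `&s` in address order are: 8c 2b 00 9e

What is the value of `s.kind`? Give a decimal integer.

19

[0]=0x8c [1]=0x2b [2]=0x00 [3]=0x9e (little-endian) → word 0x9e002b8c
lvl [0+:4] = (word>>0) & 0xf = 12
flags [4+:22] = (word>>4) & 0x3fffff = 2097848
chan [26+:1] = (word>>26) & 0x1 = 1
kind [27+:5] = (word>>27) & 0x1f = 19  ←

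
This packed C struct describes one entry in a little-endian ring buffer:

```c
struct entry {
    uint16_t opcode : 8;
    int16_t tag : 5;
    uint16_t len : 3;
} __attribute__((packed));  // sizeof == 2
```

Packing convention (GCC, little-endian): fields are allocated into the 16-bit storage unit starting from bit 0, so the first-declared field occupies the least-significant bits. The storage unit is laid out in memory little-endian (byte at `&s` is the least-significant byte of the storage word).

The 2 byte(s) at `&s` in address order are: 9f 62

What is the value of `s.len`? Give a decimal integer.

[0]=0x9f [1]=0x62 (little-endian) → word 0x629f
opcode:8 @ bit 0 → (0x629f>>0)&0xff = 0x9f
tag:5 @ bit 8 → (0x629f>>8)&0x1f = 0x2
len:3 @ bit 13 → (0x629f>>13)&0x7 = 0x3  ←

3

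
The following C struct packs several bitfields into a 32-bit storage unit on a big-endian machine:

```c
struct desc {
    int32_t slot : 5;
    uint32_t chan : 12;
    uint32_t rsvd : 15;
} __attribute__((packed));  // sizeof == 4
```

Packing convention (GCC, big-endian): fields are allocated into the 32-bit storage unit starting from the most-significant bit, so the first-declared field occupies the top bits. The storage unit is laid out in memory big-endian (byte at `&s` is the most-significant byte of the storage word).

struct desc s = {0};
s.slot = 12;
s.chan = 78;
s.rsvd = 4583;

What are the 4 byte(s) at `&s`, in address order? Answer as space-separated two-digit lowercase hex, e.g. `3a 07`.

slot:5 = 12 → 0xc << 27 → word 0x60000000
chan:12 = 78 → 0x4e << 15 → word 0x60270000
rsvd:15 = 4583 → 0x11e7 << 0 → word 0x602711e7
word = 0x602711e7 → big-endian bytes:
  [0]=0x60  [1]=0x27  [2]=0x11  [3]=0xe7

60 27 11 e7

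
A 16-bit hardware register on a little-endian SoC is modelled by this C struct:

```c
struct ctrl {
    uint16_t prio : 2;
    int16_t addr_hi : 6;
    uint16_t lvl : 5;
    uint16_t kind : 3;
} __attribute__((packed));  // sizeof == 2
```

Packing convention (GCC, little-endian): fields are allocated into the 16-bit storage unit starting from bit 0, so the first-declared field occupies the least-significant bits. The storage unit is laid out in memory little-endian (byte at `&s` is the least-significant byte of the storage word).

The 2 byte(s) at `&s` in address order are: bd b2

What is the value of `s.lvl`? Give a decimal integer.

[0]=0xbd [1]=0xb2 (little-endian) → word 0xb2bd
prio [0+:2] = (word>>0) & 0x3 = 1
addr_hi [2+:6] = (word>>2) & 0x3f = 47
lvl [8+:5] = (word>>8) & 0x1f = 18  ←
kind [13+:3] = (word>>13) & 0x7 = 5

18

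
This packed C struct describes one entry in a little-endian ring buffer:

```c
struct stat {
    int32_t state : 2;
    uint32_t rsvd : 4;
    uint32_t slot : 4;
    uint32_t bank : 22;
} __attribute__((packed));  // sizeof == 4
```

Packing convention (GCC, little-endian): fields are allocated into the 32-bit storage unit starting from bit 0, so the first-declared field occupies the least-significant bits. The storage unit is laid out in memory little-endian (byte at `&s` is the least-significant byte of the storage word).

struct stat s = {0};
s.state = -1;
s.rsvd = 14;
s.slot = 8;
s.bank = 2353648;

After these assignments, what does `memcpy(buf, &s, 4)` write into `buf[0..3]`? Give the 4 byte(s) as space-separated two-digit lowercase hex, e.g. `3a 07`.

3b c2 a7 8f

state (2b) val=-1 bits=0x3 at bit 0: 0x00000003
rsvd (4b) val=14 bits=0xe at bit 2: 0x0000003b
slot (4b) val=8 bits=0x8 at bit 6: 0x0000023b
bank (22b) val=2353648 bits=0x23e9f0 at bit 10: 0x8fa7c23b
word = 0x8fa7c23b → little-endian bytes:
  [0]=0x3b  [1]=0xc2  [2]=0xa7  [3]=0x8f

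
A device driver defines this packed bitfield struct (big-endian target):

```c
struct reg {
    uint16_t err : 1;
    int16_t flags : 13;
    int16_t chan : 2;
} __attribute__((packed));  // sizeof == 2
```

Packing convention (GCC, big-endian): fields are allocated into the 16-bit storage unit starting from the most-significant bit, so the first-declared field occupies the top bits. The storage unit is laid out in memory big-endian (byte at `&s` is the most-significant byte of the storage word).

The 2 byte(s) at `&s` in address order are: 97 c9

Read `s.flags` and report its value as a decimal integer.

[0]=0x97 [1]=0xc9 (big-endian) → word 0x97c9
err:1 @ bit 15 → (0x97c9>>15)&0x1 = 0x1
flags:13 @ bit 2 → (0x97c9>>2)&0x1fff = 0x5f2  ←
chan:2 @ bit 0 → (0x97c9>>0)&0x3 = 0x1
flags signed 13b, MSB=0: value = 1522

1522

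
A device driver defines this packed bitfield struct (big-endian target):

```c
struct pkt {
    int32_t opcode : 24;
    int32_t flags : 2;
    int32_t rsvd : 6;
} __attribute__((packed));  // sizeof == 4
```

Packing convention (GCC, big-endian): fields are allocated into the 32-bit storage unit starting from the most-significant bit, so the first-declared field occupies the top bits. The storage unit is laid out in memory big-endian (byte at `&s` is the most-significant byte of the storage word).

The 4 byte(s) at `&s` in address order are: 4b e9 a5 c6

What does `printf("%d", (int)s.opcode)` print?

[0]=0x4b [1]=0xe9 [2]=0xa5 [3]=0xc6 (big-endian) → word 0x4be9a5c6
opcode:24 @ bit 8 → (0x4be9a5c6>>8)&0xffffff = 0x4be9a5  ←
flags:2 @ bit 6 → (0x4be9a5c6>>6)&0x3 = 0x3
rsvd:6 @ bit 0 → (0x4be9a5c6>>0)&0x3f = 0x6
opcode signed 24b, MSB=0: value = 4975013

4975013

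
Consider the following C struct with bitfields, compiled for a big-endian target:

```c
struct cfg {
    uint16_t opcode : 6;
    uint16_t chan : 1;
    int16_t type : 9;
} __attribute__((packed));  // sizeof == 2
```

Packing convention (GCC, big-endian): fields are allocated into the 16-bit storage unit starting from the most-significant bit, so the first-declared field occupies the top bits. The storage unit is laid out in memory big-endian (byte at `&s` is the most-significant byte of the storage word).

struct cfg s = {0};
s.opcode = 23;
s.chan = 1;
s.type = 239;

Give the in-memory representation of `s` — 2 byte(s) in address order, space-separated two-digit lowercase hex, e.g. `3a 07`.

opcode:6 = 23 → 0x17 << 10 → word 0x5c00
chan:1 = 1 → 0x1 << 9 → word 0x5e00
type:9 = 239 → 0xef << 0 → word 0x5eef
word = 0x5eef → big-endian bytes:
  [0]=0x5e  [1]=0xef

5e ef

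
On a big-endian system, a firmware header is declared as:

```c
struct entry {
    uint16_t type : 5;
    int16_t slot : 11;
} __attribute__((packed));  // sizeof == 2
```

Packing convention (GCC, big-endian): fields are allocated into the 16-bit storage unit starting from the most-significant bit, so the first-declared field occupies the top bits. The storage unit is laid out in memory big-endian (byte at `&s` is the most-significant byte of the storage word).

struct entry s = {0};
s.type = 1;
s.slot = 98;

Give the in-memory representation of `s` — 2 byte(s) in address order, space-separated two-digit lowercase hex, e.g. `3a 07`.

[11+:5] type=1 & 0x1f = 0x1; word=0x0800
[0+:11] slot=98 & 0x7ff = 0x62; word=0x0862
word = 0x0862 → big-endian bytes:
  [0]=0x08  [1]=0x62

08 62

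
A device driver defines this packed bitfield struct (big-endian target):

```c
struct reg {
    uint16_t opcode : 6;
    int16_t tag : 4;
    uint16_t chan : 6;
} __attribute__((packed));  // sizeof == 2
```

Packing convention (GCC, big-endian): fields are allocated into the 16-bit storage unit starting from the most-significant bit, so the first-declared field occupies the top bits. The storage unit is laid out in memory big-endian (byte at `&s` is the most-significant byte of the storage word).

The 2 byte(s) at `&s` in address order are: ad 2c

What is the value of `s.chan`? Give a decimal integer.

44

[0]=0xad [1]=0x2c (big-endian) → word 0xad2c
opcode:6 @ bit 10 → (0xad2c>>10)&0x3f = 0x2b
tag:4 @ bit 6 → (0xad2c>>6)&0xf = 0x4
chan:6 @ bit 0 → (0xad2c>>0)&0x3f = 0x2c  ←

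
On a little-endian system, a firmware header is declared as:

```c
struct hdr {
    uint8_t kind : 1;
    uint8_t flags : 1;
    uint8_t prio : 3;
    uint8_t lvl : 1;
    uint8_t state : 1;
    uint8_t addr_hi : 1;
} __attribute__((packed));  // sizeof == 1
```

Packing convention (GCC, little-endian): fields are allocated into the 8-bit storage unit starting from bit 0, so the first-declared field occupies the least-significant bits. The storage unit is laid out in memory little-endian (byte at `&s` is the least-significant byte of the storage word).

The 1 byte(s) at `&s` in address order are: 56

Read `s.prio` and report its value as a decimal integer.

5

[0]=0x56 (little-endian) → word 0x56
kind [0+:1] = (word>>0) & 0x1 = 0
flags [1+:1] = (word>>1) & 0x1 = 1
prio [2+:3] = (word>>2) & 0x7 = 5  ←
lvl [5+:1] = (word>>5) & 0x1 = 0
state [6+:1] = (word>>6) & 0x1 = 1
addr_hi [7+:1] = (word>>7) & 0x1 = 0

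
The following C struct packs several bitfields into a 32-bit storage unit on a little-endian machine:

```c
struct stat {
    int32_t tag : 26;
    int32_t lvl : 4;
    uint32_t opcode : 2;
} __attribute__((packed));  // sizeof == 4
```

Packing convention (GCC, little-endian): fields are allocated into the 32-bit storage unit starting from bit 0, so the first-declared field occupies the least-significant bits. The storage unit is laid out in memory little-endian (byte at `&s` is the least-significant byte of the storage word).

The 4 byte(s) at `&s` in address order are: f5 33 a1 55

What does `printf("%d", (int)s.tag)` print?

27341813

[0]=0xf5 [1]=0x33 [2]=0xa1 [3]=0x55 (little-endian) → word 0x55a133f5
tag [0+:26] = (word>>0) & 0x3ffffff = 27341813  ←
lvl [26+:4] = (word>>26) & 0xf = 5
opcode [30+:2] = (word>>30) & 0x3 = 1
tag signed 26b, MSB=0: value = 27341813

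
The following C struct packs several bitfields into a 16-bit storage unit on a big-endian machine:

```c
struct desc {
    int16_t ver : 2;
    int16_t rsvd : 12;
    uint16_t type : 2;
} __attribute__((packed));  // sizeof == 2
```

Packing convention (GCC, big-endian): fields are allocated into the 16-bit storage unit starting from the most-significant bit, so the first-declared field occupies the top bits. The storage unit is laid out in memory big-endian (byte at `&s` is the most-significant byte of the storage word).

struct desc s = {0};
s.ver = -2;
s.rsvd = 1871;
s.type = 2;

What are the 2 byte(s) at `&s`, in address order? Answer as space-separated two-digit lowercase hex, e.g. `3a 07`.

ver:2 = -2 → 0x2 << 14 → word 0x8000
rsvd:12 = 1871 → 0x74f << 2 → word 0x9d3c
type:2 = 2 → 0x2 << 0 → word 0x9d3e
word = 0x9d3e → big-endian bytes:
  [0]=0x9d  [1]=0x3e

9d 3e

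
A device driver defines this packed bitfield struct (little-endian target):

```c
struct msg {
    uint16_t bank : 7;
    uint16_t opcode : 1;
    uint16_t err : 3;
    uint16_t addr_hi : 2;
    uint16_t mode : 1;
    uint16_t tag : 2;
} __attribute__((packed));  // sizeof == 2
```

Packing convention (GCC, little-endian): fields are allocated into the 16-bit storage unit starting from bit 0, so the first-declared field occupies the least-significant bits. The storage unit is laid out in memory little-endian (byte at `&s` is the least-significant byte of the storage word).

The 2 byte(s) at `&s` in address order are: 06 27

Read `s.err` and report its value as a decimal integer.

[0]=0x06 [1]=0x27 (little-endian) → word 0x2706
bank:7 @ bit 0 → (0x2706>>0)&0x7f = 0x6
opcode:1 @ bit 7 → (0x2706>>7)&0x1 = 0x0
err:3 @ bit 8 → (0x2706>>8)&0x7 = 0x7  ←
addr_hi:2 @ bit 11 → (0x2706>>11)&0x3 = 0x0
mode:1 @ bit 13 → (0x2706>>13)&0x1 = 0x1
tag:2 @ bit 14 → (0x2706>>14)&0x3 = 0x0

7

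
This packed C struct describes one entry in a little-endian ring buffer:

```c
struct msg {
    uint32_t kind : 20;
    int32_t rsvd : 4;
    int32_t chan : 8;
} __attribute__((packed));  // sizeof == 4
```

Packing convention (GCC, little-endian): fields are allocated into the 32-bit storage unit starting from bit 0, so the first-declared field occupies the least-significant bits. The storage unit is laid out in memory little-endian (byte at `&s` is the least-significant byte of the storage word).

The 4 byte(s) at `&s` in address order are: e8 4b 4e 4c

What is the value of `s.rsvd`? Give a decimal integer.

[0]=0xe8 [1]=0x4b [2]=0x4e [3]=0x4c (little-endian) → word 0x4c4e4be8
kind:20 @ bit 0 → (0x4c4e4be8>>0)&0xfffff = 0xe4be8
rsvd:4 @ bit 20 → (0x4c4e4be8>>20)&0xf = 0x4  ←
chan:8 @ bit 24 → (0x4c4e4be8>>24)&0xff = 0x4c
rsvd signed 4b, MSB=0: value = 4

4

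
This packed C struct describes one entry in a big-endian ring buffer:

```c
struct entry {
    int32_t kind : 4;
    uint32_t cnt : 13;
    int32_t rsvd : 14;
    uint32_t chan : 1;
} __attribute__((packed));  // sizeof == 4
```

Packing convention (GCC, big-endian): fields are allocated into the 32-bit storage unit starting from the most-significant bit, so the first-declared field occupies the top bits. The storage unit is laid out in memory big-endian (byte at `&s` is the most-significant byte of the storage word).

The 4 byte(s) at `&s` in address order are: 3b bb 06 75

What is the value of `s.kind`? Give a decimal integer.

3

[0]=0x3b [1]=0xbb [2]=0x06 [3]=0x75 (big-endian) → word 0x3bbb0675
kind [28+:4] = (word>>28) & 0xf = 3  ←
cnt [15+:13] = (word>>15) & 0x1fff = 6006
rsvd [1+:14] = (word>>1) & 0x3fff = 826
chan [0+:1] = (word>>0) & 0x1 = 1
kind signed 4b, MSB=0: value = 3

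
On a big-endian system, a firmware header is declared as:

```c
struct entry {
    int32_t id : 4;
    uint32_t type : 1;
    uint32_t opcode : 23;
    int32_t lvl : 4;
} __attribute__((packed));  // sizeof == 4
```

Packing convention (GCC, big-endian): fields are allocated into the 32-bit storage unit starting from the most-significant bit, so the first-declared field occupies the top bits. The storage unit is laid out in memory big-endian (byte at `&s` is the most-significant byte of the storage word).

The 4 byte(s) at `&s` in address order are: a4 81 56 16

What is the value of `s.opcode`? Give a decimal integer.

[0]=0xa4 [1]=0x81 [2]=0x56 [3]=0x16 (big-endian) → word 0xa4815616
id:4 @ bit 28 → (0xa4815616>>28)&0xf = 0xa
type:1 @ bit 27 → (0xa4815616>>27)&0x1 = 0x0
opcode:23 @ bit 4 → (0xa4815616>>4)&0x7fffff = 0x481561  ←
lvl:4 @ bit 0 → (0xa4815616>>0)&0xf = 0x6

4724065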